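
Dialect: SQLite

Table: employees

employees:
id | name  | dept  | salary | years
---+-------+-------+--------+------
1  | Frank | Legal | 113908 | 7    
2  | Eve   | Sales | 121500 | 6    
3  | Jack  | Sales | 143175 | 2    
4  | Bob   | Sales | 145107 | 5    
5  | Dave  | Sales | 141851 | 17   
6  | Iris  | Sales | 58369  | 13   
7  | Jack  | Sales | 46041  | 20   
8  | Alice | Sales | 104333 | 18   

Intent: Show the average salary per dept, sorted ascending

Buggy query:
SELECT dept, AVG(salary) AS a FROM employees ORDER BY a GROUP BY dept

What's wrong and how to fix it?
Bug: ORDER BY appears before GROUP BY; SQL clause order requires GROUP BY first

Fix: Reorder: SELECT … FROM … GROUP BY … ORDER BY …

Corrected query:
SELECT dept, AVG(salary) AS a FROM employees GROUP BY dept ORDER BY a

Result:
dept  | a            
------+--------------
Sales | 108625.142857
Legal | 113908       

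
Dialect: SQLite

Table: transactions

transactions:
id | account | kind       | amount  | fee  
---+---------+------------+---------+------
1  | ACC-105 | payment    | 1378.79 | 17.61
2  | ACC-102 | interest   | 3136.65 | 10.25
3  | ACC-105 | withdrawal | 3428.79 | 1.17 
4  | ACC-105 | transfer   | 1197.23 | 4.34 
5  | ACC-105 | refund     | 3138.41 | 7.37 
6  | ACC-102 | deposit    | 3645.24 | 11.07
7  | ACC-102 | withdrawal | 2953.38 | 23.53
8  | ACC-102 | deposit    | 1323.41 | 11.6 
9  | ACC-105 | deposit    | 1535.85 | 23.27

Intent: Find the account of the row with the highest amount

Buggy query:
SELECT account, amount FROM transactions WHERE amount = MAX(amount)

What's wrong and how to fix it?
Bug: WHERE is evaluated per row; an aggregate over the whole table isn't defined there

Fix: Wrap MAX in a scalar subquery so WHERE compares against a single value

Corrected query:
SELECT account, amount FROM transactions WHERE amount = (SELECT MAX(amount) FROM transactions)

Result:
account | amount 
--------+--------
ACC-102 | 3645.24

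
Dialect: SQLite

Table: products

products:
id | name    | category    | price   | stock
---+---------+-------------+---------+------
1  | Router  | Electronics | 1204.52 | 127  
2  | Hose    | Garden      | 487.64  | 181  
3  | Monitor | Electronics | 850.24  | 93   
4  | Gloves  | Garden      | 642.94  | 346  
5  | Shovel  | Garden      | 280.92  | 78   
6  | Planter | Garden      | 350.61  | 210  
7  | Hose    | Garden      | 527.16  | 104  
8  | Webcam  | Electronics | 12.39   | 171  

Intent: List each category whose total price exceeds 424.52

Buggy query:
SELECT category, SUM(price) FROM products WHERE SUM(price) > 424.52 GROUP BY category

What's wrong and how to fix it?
Bug: WHERE runs before GROUP BY, so aggregates aren't available there

Fix: Move the aggregate condition to a HAVING clause

Corrected query:
SELECT category, SUM(price) FROM products GROUP BY category HAVING SUM(price) > 424.52

Result:
category    | SUM(price)
------------+-----------
Electronics | 2067.15   
Garden      | 2289.27   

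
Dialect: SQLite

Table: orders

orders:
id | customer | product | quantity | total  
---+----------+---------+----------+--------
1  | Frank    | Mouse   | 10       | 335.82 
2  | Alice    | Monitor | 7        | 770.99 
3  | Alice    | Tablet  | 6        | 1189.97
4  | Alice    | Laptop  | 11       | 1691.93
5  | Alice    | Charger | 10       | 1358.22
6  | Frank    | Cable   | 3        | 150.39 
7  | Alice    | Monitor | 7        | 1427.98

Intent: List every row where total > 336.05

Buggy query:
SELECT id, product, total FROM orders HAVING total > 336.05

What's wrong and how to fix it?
Bug: This is a non-aggregate query (no GROUP BY, no aggregates), so in SQLite the HAVING clause is invalid here; a row-level condition belongs in WHERE

Fix: Replace HAVING with WHERE since the condition applies to individual rows

Corrected query:
SELECT id, product, total FROM orders WHERE total > 336.05

Result:
id | product | total  
---+---------+--------
2  | Monitor | 770.99 
3  | Tablet  | 1189.97
4  | Laptop  | 1691.93
5  | Charger | 1358.22
7  | Monitor | 1427.98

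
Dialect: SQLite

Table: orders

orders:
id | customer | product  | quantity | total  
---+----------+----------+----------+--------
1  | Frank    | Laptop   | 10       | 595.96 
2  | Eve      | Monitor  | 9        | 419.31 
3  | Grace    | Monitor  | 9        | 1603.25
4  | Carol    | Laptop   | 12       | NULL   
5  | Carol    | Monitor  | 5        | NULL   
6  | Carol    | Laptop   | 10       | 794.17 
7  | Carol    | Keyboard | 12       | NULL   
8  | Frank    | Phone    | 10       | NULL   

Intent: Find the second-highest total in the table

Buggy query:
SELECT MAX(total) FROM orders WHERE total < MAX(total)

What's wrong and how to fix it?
Bug: The inner MAX is an aggregate inside WHERE, which is not allowed

Fix: Compute the overall MAX in a subquery, then take MAX of rows below it

Corrected query:
SELECT MAX(total) FROM orders WHERE total < (SELECT MAX(total) FROM orders)

Result:
MAX(total)
----------
794.17    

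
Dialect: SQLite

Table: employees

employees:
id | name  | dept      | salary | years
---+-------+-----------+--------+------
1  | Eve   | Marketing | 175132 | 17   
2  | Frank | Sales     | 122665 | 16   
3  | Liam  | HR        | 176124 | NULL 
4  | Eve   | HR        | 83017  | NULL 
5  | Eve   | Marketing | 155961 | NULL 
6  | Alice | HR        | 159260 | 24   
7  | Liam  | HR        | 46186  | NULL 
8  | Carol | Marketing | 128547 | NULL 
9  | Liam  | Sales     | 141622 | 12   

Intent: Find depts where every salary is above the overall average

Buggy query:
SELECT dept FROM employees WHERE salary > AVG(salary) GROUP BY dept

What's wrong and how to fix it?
Bug: WHERE evaluates per row before aggregation, so AVG() is unavailable

Fix: Use a subquery for AVG and a HAVING MIN(...) filter so the condition holds for every row in the group

Corrected query:
SELECT dept FROM employees GROUP BY dept HAVING MIN(salary) > (SELECT AVG(salary) FROM employees)

Result:
(no rows)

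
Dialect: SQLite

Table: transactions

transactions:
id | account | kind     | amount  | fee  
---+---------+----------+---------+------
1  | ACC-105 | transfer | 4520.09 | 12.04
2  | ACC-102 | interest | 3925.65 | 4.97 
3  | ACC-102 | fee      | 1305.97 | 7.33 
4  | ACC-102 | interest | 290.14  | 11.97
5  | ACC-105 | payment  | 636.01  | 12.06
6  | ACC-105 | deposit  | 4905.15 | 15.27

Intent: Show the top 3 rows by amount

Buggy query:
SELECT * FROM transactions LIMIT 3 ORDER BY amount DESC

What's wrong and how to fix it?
Bug: ORDER BY cannot follow LIMIT; LIMIT is the final clause

Fix: Swap the clauses: ORDER BY first, then LIMIT

Corrected query:
SELECT * FROM transactions ORDER BY amount DESC LIMIT 3

Result:
id | account | kind     | amount  | fee  
---+---------+----------+---------+------
6  | ACC-105 | deposit  | 4905.15 | 15.27
1  | ACC-105 | transfer | 4520.09 | 12.04
2  | ACC-102 | interest | 3925.65 | 4.97 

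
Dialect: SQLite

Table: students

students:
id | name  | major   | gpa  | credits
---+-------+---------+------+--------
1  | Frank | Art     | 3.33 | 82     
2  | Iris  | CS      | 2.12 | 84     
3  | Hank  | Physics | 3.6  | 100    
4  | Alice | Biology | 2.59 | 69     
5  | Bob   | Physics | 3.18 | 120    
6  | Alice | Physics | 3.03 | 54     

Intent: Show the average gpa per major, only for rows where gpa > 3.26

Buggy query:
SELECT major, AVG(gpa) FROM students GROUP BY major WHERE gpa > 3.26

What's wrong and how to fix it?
Bug: WHERE cannot follow GROUP BY

Fix: Move the WHERE clause before GROUP BY

Corrected query:
SELECT major, AVG(gpa) FROM students WHERE gpa > 3.26 GROUP BY major

Result:
major   | AVG(gpa)
--------+---------
Art     | 3.33    
Physics | 3.6     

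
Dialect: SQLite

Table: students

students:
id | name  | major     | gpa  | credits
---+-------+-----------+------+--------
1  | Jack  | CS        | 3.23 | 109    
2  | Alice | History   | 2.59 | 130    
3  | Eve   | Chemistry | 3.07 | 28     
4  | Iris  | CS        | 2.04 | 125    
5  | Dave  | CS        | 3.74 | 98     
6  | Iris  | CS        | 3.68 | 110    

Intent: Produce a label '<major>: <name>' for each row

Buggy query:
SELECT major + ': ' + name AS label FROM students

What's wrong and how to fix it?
Bug: '+' is numeric addition; on text columns SQLite converts them to 0 instead of concatenating

Fix: Use the || operator for string concatenation

Corrected query:
SELECT major || ': ' || name AS label FROM students

Result:
label         
--------------
CS: Jack      
History: Alice
Chemistry: Eve
CS: Iris      
CS: Dave      
CS: Iris      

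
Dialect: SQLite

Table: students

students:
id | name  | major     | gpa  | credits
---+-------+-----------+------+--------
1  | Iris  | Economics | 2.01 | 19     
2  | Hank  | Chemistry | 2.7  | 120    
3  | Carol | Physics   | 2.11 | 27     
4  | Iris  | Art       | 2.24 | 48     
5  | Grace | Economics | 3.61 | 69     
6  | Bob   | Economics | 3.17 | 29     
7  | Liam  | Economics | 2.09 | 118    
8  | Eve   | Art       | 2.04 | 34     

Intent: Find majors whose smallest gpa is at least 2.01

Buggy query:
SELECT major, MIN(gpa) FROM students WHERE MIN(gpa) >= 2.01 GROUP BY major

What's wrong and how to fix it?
Bug: Aggregates like MIN are computed per group after WHERE runs

Fix: Use HAVING for the per-group MIN condition

Corrected query:
SELECT major, MIN(gpa) FROM students GROUP BY major HAVING MIN(gpa) >= 2.01

Result:
major     | MIN(gpa)
----------+---------
Art       | 2.04    
Chemistry | 2.7     
Economics | 2.01    
Physics   | 2.11    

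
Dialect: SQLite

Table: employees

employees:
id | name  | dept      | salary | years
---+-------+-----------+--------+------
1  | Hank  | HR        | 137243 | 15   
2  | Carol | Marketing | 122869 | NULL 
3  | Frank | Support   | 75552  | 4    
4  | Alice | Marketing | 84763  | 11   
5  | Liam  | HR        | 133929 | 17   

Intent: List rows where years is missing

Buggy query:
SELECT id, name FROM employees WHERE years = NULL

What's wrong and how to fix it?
Bug: Comparing to NULL with '=' never matches; NULL = NULL is unknown, not true

Fix: Use IS NULL to test for NULL

Corrected query:
SELECT id, name FROM employees WHERE years IS NULL

Result:
id | name 
---+------
2  | Carol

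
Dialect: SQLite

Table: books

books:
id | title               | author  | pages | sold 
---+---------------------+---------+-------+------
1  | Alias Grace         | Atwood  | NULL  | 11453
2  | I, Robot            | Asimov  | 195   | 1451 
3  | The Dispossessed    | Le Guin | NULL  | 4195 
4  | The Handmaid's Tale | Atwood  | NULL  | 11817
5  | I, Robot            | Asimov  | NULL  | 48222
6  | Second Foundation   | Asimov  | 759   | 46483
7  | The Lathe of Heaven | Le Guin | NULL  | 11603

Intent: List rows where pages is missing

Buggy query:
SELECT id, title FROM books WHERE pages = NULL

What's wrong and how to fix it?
Bug: '= NULL' is always unknown in SQL three-valued logic, so no rows match

Fix: Use IS NULL to test for NULL

Corrected query:
SELECT id, title FROM books WHERE pages IS NULL

Result:
id | title              
---+--------------------
1  | Alias Grace        
3  | The Dispossessed   
4  | The Handmaid's Tale
5  | I, Robot           
7  | The Lathe of Heaven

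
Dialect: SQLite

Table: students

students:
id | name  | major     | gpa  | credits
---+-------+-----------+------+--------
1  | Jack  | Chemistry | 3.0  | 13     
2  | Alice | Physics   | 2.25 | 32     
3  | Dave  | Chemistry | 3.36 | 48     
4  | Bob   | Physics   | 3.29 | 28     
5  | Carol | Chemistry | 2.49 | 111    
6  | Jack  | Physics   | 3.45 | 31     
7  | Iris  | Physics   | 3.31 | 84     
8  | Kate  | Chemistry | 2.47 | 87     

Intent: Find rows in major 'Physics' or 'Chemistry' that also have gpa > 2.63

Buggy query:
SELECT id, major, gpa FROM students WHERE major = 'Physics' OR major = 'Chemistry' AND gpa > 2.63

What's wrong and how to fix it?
Bug: AND binds tighter than OR, so this parses as major = 'Physics' OR (major = 'Chemistry' AND gpa > 2.63)

Fix: Group the OR with parentheses (or use IN), then AND the threshold

Corrected query:
SELECT id, major, gpa FROM students WHERE (major = 'Physics' OR major = 'Chemistry') AND gpa > 2.63

Result:
id | major     | gpa 
---+-----------+-----
1  | Chemistry | 3   
3  | Chemistry | 3.36
4  | Physics   | 3.29
6  | Physics   | 3.45
7  | Physics   | 3.31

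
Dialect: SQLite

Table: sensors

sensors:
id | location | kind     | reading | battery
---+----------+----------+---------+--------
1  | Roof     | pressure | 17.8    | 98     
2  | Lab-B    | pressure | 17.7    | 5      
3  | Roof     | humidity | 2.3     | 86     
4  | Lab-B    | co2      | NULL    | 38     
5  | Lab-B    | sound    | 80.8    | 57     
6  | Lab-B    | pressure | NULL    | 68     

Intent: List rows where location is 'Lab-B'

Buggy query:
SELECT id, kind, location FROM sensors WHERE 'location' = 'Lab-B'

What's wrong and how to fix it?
Bug: Single quotes denote string literals in SQL; the column name is being compared as a constant string

Fix: Remove the quotes around the column name (or use double quotes for an identifier)

Corrected query:
SELECT id, kind, location FROM sensors WHERE location = 'Lab-B'

Result:
id | kind     | location
---+----------+---------
2  | pressure | Lab-B   
4  | co2      | Lab-B   
5  | sound    | Lab-B   
6  | pressure | Lab-B   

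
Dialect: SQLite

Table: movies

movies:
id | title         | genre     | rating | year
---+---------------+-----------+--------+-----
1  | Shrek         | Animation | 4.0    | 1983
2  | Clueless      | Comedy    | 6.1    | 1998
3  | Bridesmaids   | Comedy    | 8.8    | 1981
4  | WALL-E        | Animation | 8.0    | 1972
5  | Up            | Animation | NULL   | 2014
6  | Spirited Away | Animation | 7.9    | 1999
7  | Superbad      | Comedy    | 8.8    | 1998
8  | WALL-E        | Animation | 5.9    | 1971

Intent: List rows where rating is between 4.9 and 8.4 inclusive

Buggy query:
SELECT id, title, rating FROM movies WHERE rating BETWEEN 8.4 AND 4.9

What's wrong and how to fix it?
Bug: The bounds are reversed; BETWEEN a AND b requires a <= b to match anything

Fix: Write BETWEEN 4.9 AND 8.4

Corrected query:
SELECT id, title, rating FROM movies WHERE rating BETWEEN 4.9 AND 8.4

Result:
id | title         | rating
---+---------------+-------
2  | Clueless      | 6.1   
4  | WALL-E        | 8     
6  | Spirited Away | 7.9   
8  | WALL-E        | 5.9   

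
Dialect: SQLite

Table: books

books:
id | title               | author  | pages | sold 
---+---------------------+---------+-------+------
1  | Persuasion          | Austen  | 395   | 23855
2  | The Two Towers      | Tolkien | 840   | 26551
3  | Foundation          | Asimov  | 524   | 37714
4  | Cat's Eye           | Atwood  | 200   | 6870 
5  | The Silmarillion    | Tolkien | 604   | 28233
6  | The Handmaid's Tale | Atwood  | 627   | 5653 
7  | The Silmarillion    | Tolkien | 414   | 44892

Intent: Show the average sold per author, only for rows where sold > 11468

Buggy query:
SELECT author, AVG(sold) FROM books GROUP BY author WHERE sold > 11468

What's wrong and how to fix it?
Bug: WHERE cannot follow GROUP BY

Fix: Move the WHERE clause before GROUP BY

Corrected query:
SELECT author, AVG(sold) FROM books WHERE sold > 11468 GROUP BY author

Result:
author  | AVG(sold)   
--------+-------------
Asimov  | 37714       
Austen  | 23855       
Tolkien | 33225.333333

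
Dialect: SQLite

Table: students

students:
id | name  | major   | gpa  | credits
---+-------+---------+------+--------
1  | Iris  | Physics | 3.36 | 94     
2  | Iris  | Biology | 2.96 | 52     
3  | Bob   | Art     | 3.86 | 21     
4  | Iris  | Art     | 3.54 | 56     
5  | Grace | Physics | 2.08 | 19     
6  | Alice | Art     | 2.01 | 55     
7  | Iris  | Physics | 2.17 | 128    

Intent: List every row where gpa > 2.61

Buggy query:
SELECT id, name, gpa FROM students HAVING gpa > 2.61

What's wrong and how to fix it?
Bug: HAVING filters the output of aggregation, but this query has no GROUP BY and no aggregate functions, so SQLite rejects it (HAVING clause on a non-aggregate query); the condition here is per row

Fix: Use WHERE for row-level filtering

Corrected query:
SELECT id, name, gpa FROM students WHERE gpa > 2.61

Result:
id | name | gpa 
---+------+-----
1  | Iris | 3.36
2  | Iris | 2.96
3  | Bob  | 3.86
4  | Iris | 3.54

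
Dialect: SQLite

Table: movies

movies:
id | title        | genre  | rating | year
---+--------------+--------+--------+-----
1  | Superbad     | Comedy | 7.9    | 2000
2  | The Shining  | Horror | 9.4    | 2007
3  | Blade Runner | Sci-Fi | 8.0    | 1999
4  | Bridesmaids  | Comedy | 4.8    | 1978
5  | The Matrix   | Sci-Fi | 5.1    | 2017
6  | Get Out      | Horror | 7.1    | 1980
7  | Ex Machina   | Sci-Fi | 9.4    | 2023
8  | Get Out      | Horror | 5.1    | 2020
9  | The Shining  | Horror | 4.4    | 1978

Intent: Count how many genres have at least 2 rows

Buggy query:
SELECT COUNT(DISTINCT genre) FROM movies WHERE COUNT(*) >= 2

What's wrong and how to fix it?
Bug: COUNT(*) cannot appear in WHERE; the per-group count doesn't exist yet

Fix: Group first with HAVING COUNT(*) >= 2, then COUNT the resulting groups

Corrected query:
SELECT COUNT(*) FROM (SELECT genre FROM movies GROUP BY genre HAVING COUNT(*) >= 2)

Result:
COUNT(*)
--------
3       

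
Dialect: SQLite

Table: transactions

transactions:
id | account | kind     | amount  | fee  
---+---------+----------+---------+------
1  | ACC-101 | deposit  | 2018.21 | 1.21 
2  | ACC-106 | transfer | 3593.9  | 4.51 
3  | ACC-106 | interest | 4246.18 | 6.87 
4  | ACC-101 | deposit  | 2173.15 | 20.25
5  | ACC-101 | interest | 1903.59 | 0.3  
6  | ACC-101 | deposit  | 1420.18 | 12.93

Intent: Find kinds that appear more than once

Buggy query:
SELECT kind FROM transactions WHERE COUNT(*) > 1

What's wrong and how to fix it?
Bug: WHERE can't reference COUNT(*); aggregates are computed after WHERE

Fix: GROUP BY kind, then filter groups with HAVING COUNT(*) > 1

Corrected query:
SELECT kind FROM transactions GROUP BY kind HAVING COUNT(*) > 1

Result:
kind    
--------
deposit 
interest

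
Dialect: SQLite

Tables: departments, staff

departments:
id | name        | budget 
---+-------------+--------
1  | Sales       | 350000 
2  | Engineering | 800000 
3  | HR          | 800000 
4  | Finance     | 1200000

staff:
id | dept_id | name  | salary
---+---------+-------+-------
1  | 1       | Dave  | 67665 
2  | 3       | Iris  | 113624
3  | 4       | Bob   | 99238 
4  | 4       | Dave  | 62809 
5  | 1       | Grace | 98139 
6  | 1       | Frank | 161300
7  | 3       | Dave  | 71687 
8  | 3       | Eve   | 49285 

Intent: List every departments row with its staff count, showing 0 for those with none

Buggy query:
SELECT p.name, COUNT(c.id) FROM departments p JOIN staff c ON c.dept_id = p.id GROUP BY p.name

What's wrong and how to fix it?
Bug: INNER JOIN drops departments rows that have no matching staff rows

Fix: Use LEFT JOIN so parents without children still appear (COUNT(c.id) gives 0)

Corrected query:
SELECT p.name, COUNT(c.id) FROM departments p LEFT JOIN staff c ON c.dept_id = p.id GROUP BY p.name

Result:
name        | COUNT(c.id)
------------+------------
Engineering | 0          
Finance     | 2          
HR          | 3          
Sales       | 3          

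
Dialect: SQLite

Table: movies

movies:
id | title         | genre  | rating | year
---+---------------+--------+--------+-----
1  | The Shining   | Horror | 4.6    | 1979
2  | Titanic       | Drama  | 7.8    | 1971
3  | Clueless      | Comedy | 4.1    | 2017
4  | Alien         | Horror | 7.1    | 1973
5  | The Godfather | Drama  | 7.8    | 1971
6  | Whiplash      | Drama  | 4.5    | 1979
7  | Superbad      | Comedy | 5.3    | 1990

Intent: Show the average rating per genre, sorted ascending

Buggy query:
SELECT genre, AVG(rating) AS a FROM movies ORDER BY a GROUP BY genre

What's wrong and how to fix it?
Bug: ORDER BY appears before GROUP BY; SQL clause order requires GROUP BY first

Fix: Reorder: SELECT … FROM … GROUP BY … ORDER BY …

Corrected query:
SELECT genre, AVG(rating) AS a FROM movies GROUP BY genre ORDER BY a

Result:
genre  | a   
-------+-----
Comedy | 4.7 
Horror | 5.85
Drama  | 6.7 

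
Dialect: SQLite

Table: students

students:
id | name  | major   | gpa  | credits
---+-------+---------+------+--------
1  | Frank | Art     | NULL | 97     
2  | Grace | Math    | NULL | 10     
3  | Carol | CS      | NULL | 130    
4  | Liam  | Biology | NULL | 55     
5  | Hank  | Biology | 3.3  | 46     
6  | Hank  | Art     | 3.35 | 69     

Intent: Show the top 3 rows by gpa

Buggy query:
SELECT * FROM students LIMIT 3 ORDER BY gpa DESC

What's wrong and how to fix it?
Bug: ORDER BY cannot follow LIMIT; LIMIT is the final clause

Fix: Sort with ORDER BY, then apply LIMIT

Corrected query:
SELECT * FROM students ORDER BY gpa DESC LIMIT 3

Result:
id | name  | major   | gpa  | credits
---+-------+---------+------+--------
6  | Hank  | Art     | 3.35 | 69     
5  | Hank  | Biology | 3.3  | 46     
1  | Frank | Art     | NULL | 97     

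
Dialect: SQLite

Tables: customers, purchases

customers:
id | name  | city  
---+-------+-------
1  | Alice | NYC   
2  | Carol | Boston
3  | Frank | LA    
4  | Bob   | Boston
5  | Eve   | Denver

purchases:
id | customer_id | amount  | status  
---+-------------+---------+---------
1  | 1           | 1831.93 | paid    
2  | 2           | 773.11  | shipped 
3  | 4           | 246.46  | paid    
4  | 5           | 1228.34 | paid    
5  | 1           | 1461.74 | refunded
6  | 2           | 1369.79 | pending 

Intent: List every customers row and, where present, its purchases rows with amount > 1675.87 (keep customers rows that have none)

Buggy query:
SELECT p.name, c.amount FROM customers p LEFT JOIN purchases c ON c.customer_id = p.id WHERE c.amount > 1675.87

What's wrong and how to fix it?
Bug: Filtering c.amount in WHERE discards the NULL rows produced by LEFT JOIN, turning it into an inner join

Fix: Put 'c.amount > 1675.87' in the JOIN's ON clause instead of WHERE

Corrected query:
SELECT p.name, c.amount FROM customers p LEFT JOIN purchases c ON c.customer_id = p.id AND c.amount > 1675.87

Result:
name  | amount 
------+--------
Alice | 1831.93
Carol | NULL   
Frank | NULL   
Bob   | NULL   
Eve   | NULL   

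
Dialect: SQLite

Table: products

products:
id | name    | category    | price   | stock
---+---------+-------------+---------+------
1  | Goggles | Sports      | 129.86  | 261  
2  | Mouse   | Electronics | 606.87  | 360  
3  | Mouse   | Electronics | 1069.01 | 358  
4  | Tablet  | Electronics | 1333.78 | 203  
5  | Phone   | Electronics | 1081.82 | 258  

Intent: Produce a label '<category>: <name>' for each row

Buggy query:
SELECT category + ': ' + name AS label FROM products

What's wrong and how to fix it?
Bug: '+' is numeric addition; on text columns SQLite converts them to 0 instead of concatenating

Fix: Use the || operator for string concatenation

Corrected query:
SELECT category || ': ' || name AS label FROM products

Result:
label              
-------------------
Sports: Goggles    
Electronics: Mouse 
Electronics: Mouse 
Electronics: Tablet
Electronics: Phone 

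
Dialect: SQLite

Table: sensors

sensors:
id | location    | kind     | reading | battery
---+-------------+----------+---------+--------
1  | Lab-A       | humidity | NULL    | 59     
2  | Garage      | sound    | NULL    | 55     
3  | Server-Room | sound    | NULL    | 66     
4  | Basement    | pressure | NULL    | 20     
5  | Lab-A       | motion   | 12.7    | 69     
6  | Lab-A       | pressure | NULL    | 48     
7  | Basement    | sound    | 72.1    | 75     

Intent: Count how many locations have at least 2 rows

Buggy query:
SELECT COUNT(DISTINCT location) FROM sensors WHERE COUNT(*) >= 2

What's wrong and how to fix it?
Bug: COUNT(*) cannot appear in WHERE; the per-group count doesn't exist yet

Fix: Use a subquery that GROUPs and filters with HAVING, then count its rows

Corrected query:
SELECT COUNT(*) FROM (SELECT location FROM sensors GROUP BY location HAVING COUNT(*) >= 2)

Result:
COUNT(*)
--------
2       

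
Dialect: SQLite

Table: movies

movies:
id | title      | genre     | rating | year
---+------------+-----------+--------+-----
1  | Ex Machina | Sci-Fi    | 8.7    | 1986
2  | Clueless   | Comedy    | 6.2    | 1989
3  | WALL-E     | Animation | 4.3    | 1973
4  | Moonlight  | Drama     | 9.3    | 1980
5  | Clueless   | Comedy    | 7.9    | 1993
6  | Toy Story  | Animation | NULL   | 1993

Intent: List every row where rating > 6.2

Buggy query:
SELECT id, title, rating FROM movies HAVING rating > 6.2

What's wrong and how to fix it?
Bug: This is a non-aggregate query (no GROUP BY, no aggregates), so in SQLite the HAVING clause is invalid here; a row-level condition belongs in WHERE

Fix: Replace HAVING with WHERE since the condition applies to individual rows

Corrected query:
SELECT id, title, rating FROM movies WHERE rating > 6.2

Result:
id | title      | rating
---+------------+-------
1  | Ex Machina | 8.7   
4  | Moonlight  | 9.3   
5  | Clueless   | 7.9   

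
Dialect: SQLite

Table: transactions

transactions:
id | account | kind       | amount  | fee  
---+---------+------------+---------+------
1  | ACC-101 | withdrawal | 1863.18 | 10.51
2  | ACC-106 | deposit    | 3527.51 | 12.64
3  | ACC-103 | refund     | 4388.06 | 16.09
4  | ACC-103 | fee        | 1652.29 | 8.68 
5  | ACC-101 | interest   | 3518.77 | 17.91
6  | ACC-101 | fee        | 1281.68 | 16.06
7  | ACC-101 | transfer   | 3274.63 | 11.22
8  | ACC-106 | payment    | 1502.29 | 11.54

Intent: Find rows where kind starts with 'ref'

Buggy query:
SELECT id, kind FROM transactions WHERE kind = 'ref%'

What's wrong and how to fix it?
Bug: '=' compares the literal string including the % character; pattern matching needs LIKE

Fix: Replace '=' with LIKE so 'ref%' is treated as a pattern

Corrected query:
SELECT id, kind FROM transactions WHERE kind LIKE 'ref%'

Result:
id | kind  
---+-------
3  | refund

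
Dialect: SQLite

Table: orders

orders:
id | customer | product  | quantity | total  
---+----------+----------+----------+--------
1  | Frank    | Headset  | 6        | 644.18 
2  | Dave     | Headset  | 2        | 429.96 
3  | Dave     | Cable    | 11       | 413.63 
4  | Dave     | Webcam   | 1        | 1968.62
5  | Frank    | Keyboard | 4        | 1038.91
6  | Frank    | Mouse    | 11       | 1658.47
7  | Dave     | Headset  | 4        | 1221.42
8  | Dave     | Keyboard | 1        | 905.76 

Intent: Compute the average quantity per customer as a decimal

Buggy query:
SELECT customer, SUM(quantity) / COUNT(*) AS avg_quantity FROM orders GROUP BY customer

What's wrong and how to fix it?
Bug: SUM(quantity) and COUNT(*) are both integers; the division truncates the fractional part

Fix: Multiply by 1.0 (or CAST to REAL) to force floating-point division

Corrected query:
SELECT customer, SUM(quantity) * 1.0 / COUNT(*) AS avg_quantity FROM orders GROUP BY customer

Result:
customer | avg_quantity
---------+-------------
Dave     | 3.8         
Frank    | 7           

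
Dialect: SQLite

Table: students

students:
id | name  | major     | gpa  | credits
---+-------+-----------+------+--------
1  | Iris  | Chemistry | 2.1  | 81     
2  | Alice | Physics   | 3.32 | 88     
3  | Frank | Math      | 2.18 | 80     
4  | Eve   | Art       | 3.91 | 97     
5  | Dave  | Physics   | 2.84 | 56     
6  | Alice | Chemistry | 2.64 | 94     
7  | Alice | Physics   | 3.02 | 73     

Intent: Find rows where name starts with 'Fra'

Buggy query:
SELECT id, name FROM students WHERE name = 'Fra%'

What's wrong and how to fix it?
Bug: Wildcards only work with LIKE; '=' treats '%' as a literal character

Fix: Use LIKE for wildcard pattern matching

Corrected query:
SELECT id, name FROM students WHERE name LIKE 'Fra%'

Result:
id | name 
---+------
3  | Frank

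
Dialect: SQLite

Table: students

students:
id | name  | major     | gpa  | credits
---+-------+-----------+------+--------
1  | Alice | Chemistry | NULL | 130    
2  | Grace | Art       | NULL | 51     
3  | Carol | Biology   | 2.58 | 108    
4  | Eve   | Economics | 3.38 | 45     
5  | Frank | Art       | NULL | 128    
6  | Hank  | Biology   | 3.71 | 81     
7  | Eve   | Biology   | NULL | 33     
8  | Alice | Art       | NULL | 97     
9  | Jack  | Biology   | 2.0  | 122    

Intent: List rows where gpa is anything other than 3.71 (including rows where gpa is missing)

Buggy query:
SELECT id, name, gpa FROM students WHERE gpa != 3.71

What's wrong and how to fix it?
Bug: 'gpa != 3.71' is unknown when gpa is NULL, so NULL rows are silently excluded

Fix: Add an explicit OR gpa IS NULL to include the missing-value rows

Corrected query:
SELECT id, name, gpa FROM students WHERE gpa != 3.71 OR gpa IS NULL

Result:
id | name  | gpa 
---+-------+-----
1  | Alice | NULL
2  | Grace | NULL
3  | Carol | 2.58
4  | Eve   | 3.38
5  | Frank | NULL
7  | Eve   | NULL
8  | Alice | NULL
9  | Jack  | 2   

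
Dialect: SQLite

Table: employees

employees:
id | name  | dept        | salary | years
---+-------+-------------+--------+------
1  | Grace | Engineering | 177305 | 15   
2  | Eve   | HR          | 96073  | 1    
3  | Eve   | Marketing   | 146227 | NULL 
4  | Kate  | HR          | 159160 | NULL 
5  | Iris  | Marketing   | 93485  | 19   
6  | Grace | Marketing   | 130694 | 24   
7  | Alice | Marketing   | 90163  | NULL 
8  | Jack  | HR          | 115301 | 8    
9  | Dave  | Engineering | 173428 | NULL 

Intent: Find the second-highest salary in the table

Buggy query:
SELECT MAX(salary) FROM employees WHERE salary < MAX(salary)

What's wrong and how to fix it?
Bug: MAX(salary) on the right of the comparison is an aggregate-in-WHERE error

Fix: Compute the overall MAX in a subquery, then take MAX of rows below it

Corrected query:
SELECT MAX(salary) FROM employees WHERE salary < (SELECT MAX(salary) FROM employees)

Result:
MAX(salary)
-----------
173428     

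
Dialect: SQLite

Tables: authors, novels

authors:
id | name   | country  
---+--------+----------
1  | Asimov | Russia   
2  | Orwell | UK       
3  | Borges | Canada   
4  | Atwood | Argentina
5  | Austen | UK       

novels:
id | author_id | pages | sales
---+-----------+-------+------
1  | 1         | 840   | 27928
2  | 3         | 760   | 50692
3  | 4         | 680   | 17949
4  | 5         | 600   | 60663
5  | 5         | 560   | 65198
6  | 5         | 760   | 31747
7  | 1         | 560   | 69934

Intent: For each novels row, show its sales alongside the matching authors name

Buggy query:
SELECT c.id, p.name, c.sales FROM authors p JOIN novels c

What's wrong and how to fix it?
Bug: Missing join condition: each novels row is matched to all authors rows instead of just its own

Fix: Specify the join condition linking the foreign key to the parent id

Corrected query:
SELECT c.id, p.name, c.sales FROM authors p JOIN novels c ON c.author_id = p.id

Result:
id | name   | sales
---+--------+------
1  | Asimov | 27928
2  | Borges | 50692
3  | Atwood | 17949
4  | Austen | 60663
5  | Austen | 65198
6  | Austen | 31747
7  | Asimov | 69934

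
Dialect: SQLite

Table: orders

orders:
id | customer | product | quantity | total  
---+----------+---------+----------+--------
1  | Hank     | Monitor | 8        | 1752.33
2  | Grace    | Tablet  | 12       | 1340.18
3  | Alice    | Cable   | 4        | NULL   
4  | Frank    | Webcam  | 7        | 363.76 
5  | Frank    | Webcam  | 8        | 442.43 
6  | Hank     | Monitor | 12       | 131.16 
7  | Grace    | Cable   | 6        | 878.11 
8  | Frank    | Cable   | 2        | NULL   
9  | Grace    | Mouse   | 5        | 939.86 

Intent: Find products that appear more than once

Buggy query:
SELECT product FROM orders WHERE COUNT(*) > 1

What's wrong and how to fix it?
Bug: WHERE can't reference COUNT(*); aggregates are computed after WHERE

Fix: GROUP BY product, then filter groups with HAVING COUNT(*) > 1

Corrected query:
SELECT product FROM orders GROUP BY product HAVING COUNT(*) > 1

Result:
product
-------
Cable  
Monitor
Webcam 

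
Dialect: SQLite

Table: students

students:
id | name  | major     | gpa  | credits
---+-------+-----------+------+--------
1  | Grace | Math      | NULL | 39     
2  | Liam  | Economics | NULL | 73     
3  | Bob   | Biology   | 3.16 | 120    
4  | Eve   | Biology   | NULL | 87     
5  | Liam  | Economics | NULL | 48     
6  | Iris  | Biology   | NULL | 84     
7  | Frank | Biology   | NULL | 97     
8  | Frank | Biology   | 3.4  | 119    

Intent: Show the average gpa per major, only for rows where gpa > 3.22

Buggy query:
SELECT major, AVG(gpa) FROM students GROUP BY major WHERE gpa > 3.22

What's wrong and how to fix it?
Bug: WHERE cannot follow GROUP BY

Fix: Move the WHERE clause before GROUP BY

Corrected query:
SELECT major, AVG(gpa) FROM students WHERE gpa > 3.22 GROUP BY major

Result:
major   | AVG(gpa)
--------+---------
Biology | 3.4     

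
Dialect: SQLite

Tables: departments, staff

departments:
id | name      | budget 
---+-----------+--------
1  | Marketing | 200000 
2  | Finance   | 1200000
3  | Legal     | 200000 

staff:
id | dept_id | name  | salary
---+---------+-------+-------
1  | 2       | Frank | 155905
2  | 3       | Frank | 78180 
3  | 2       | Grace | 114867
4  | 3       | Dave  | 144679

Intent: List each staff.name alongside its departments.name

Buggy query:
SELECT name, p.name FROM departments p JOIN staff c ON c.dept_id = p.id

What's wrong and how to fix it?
Bug: 'name' exists in both joined tables, so the database can't tell which one is meant

Fix: Prefix ambiguous columns with the table alias

Corrected query:
SELECT c.name, p.name FROM departments p JOIN staff c ON c.dept_id = p.id

Result:
name  | name   
------+--------
Frank | Finance
Frank | Legal  
Grace | Finance
Dave  | Legal  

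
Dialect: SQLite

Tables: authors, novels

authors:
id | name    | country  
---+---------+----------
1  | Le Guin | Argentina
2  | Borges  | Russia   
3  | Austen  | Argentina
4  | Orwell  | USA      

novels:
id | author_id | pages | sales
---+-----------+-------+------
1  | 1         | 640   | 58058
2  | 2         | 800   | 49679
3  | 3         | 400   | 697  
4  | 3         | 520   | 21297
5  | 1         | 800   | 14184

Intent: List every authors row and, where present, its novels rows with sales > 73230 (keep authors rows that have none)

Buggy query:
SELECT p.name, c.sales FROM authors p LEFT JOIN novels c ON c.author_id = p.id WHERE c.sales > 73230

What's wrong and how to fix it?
Bug: Filtering c.sales in WHERE discards the NULL rows produced by LEFT JOIN, turning it into an inner join

Fix: Put 'c.sales > 73230' in the JOIN's ON clause instead of WHERE

Corrected query:
SELECT p.name, c.sales FROM authors p LEFT JOIN novels c ON c.author_id = p.id AND c.sales > 73230

Result:
name    | sales
--------+------
Le Guin | NULL 
Borges  | NULL 
Austen  | NULL 
Orwell  | NULL 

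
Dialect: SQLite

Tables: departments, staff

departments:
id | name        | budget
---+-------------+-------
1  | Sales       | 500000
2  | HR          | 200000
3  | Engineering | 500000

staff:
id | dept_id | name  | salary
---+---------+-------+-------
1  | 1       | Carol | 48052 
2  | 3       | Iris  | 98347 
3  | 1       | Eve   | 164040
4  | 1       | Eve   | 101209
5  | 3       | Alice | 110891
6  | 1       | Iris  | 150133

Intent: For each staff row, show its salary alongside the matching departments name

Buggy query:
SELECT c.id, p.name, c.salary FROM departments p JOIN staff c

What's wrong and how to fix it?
Bug: Missing join condition: each staff row is matched to all departments rows instead of just its own

Fix: Add ON c.dept_id = p.id to the JOIN

Corrected query:
SELECT c.id, p.name, c.salary FROM departments p JOIN staff c ON c.dept_id = p.id

Result:
id | name        | salary
---+-------------+-------
1  | Sales       | 48052 
2  | Engineering | 98347 
3  | Sales       | 164040
4  | Sales       | 101209
5  | Engineering | 110891
6  | Sales       | 150133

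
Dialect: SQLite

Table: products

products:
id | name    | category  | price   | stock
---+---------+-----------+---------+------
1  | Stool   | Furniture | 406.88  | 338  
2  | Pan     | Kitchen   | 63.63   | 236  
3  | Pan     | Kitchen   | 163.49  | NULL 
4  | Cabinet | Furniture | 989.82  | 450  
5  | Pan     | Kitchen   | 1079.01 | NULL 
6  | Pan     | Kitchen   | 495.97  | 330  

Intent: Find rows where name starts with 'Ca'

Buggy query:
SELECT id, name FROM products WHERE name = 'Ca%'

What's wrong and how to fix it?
Bug: Wildcards only work with LIKE; '=' treats '%' as a literal character

Fix: Use LIKE for wildcard pattern matching

Corrected query:
SELECT id, name FROM products WHERE name LIKE 'Ca%'

Result:
id | name   
---+--------
4  | Cabinet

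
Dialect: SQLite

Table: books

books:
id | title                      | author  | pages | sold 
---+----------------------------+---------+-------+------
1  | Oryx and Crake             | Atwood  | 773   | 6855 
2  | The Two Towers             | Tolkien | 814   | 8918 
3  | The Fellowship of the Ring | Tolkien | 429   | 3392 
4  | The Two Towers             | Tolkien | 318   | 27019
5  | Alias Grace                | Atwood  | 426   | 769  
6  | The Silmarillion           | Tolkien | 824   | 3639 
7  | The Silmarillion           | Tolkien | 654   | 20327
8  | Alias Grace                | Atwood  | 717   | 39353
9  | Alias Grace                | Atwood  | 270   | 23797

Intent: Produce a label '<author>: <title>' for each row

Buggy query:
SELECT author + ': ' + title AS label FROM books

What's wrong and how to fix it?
Bug: '+' is numeric addition; on text columns SQLite converts them to 0 instead of concatenating

Fix: Replace + with || to concatenate text

Corrected query:
SELECT author || ': ' || title AS label FROM books

Result:
label                              
-----------------------------------
Atwood: Oryx and Crake             
Tolkien: The Two Towers            
Tolkien: The Fellowship of the Ring
Tolkien: The Two Towers            
Atwood: Alias Grace                
Tolkien: The Silmarillion          
Tolkien: The Silmarillion          
Atwood: Alias Grace                
Atwood: Alias Grace                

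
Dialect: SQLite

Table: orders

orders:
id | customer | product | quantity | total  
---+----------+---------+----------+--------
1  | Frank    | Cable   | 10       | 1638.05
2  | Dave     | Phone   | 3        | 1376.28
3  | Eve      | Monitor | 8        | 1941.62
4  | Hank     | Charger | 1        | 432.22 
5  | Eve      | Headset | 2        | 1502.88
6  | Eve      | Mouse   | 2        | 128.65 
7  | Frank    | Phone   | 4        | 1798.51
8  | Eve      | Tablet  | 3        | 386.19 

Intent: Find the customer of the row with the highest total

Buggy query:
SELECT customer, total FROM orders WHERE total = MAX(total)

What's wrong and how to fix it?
Bug: MAX(total) is an aggregate and cannot be used directly in WHERE

Fix: Use a subquery: WHERE total = (SELECT MAX(total) FROM orders)

Corrected query:
SELECT customer, total FROM orders WHERE total = (SELECT MAX(total) FROM orders)

Result:
customer | total  
---------+--------
Eve      | 1941.62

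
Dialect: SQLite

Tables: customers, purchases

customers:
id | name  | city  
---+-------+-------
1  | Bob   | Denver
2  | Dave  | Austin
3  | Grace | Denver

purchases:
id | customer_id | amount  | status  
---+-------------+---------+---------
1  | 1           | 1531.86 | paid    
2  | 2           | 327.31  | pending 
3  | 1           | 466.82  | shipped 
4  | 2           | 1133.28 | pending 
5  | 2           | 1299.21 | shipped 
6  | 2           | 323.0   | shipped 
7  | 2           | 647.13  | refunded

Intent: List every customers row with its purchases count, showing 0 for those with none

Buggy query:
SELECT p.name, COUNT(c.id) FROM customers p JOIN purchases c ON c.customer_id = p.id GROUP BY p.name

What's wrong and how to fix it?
Bug: INNER JOIN drops customers rows that have no matching purchases rows

Fix: Switch to LEFT JOIN to retain unmatched parent rows

Corrected query:
SELECT p.name, COUNT(c.id) FROM customers p LEFT JOIN purchases c ON c.customer_id = p.id GROUP BY p.name

Result:
name  | COUNT(c.id)
------+------------
Bob   | 2          
Dave  | 5          
Grace | 0          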